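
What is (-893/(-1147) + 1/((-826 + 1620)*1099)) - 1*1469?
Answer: -1469512133153/1000879082 ≈ -1468.2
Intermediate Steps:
(-893/(-1147) + 1/((-826 + 1620)*1099)) - 1*1469 = (-893*(-1/1147) + (1/1099)/794) - 1469 = (893/1147 + (1/794)*(1/1099)) - 1469 = (893/1147 + 1/872606) - 1469 = 779238305/1000879082 - 1469 = -1469512133153/1000879082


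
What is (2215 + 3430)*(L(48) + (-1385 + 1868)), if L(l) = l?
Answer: 2997495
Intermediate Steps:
(2215 + 3430)*(L(48) + (-1385 + 1868)) = (2215 + 3430)*(48 + (-1385 + 1868)) = 5645*(48 + 483) = 5645*531 = 2997495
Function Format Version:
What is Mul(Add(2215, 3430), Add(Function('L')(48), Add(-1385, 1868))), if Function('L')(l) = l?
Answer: 2997495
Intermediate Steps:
Mul(Add(2215, 3430), Add(Function('L')(48), Add(-1385, 1868))) = Mul(Add(2215, 3430), Add(48, Add(-1385, 1868))) = Mul(5645, Add(48, 483)) = Mul(5645, 531) = 2997495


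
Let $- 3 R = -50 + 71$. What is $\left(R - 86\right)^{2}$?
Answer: $8649$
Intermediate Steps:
$R = -7$ ($R = - \frac{-50 + 71}{3} = \left(- \frac{1}{3}\right) 21 = -7$)
$\left(R - 86\right)^{2} = \left(-7 - 86\right)^{2} = \left(-93\right)^{2} = 8649$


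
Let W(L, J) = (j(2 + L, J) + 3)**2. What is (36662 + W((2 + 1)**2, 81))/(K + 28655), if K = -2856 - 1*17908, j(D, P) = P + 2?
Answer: 44058/7891 ≈ 5.5833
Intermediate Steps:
j(D, P) = 2 + P
W(L, J) = (5 + J)**2 (W(L, J) = ((2 + J) + 3)**2 = (5 + J)**2)
K = -20764 (K = -2856 - 17908 = -20764)
(36662 + W((2 + 1)**2, 81))/(K + 28655) = (36662 + (5 + 81)**2)/(-20764 + 28655) = (36662 + 86**2)/7891 = (36662 + 7396)*(1/7891) = 44058*(1/7891) = 44058/7891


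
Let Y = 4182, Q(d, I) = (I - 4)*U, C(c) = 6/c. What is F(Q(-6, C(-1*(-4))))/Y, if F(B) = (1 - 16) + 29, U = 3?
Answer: 7/2091 ≈ 0.0033477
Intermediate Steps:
Q(d, I) = -12 + 3*I (Q(d, I) = (I - 4)*3 = (-4 + I)*3 = -12 + 3*I)
F(B) = 14 (F(B) = -15 + 29 = 14)
F(Q(-6, C(-1*(-4))))/Y = 14/4182 = 14*(1/4182) = 7/2091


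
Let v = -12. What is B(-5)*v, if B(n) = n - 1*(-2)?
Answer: 36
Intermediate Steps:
B(n) = 2 + n (B(n) = n + 2 = 2 + n)
B(-5)*v = (2 - 5)*(-12) = -3*(-12) = 36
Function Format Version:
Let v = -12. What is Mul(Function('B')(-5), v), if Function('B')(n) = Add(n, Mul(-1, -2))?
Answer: 36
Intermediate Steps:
Function('B')(n) = Add(2, n) (Function('B')(n) = Add(n, 2) = Add(2, n))
Mul(Function('B')(-5), v) = Mul(Add(2, -5), -12) = Mul(-3, -12) = 36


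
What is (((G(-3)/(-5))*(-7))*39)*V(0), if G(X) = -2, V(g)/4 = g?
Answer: 0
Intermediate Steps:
V(g) = 4*g
(((G(-3)/(-5))*(-7))*39)*V(0) = ((-2/(-5)*(-7))*39)*(4*0) = ((-2*(-⅕)*(-7))*39)*0 = (((⅖)*(-7))*39)*0 = -14/5*39*0 = -546/5*0 = 0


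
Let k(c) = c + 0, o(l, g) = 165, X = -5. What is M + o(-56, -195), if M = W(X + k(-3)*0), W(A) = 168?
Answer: 333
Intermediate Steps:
k(c) = c
M = 168
M + o(-56, -195) = 168 + 165 = 333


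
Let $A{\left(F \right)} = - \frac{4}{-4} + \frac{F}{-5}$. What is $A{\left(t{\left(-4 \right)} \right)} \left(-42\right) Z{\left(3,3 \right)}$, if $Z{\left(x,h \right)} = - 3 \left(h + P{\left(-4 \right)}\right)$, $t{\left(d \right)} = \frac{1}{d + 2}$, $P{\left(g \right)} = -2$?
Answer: $\frac{693}{5} \approx 138.6$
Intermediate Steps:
$t{\left(d \right)} = \frac{1}{2 + d}$
$A{\left(F \right)} = 1 - \frac{F}{5}$ ($A{\left(F \right)} = \left(-4\right) \left(- \frac{1}{4}\right) + F \left(- \frac{1}{5}\right) = 1 - \frac{F}{5}$)
$Z{\left(x,h \right)} = 6 - 3 h$ ($Z{\left(x,h \right)} = - 3 \left(h - 2\right) = - 3 \left(-2 + h\right) = 6 - 3 h$)
$A{\left(t{\left(-4 \right)} \right)} \left(-42\right) Z{\left(3,3 \right)} = \left(1 - \frac{1}{5 \left(2 - 4\right)}\right) \left(-42\right) \left(6 - 9\right) = \left(1 - \frac{1}{5 \left(-2\right)}\right) \left(-42\right) \left(6 - 9\right) = \left(1 - - \frac{1}{10}\right) \left(-42\right) \left(-3\right) = \left(1 + \frac{1}{10}\right) \left(-42\right) \left(-3\right) = \frac{11}{10} \left(-42\right) \left(-3\right) = \left(- \frac{231}{5}\right) \left(-3\right) = \frac{693}{5}$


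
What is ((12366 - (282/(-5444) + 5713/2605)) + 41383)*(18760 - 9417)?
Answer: 3560699174661687/7090810 ≈ 5.0216e+8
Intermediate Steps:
((12366 - (282/(-5444) + 5713/2605)) + 41383)*(18760 - 9417) = ((12366 - (282*(-1/5444) + 5713*(1/2605))) + 41383)*9343 = ((12366 - (-141/2722 + 5713/2605)) + 41383)*9343 = ((12366 - 1*15183481/7090810) + 41383)*9343 = ((12366 - 15183481/7090810) + 41383)*9343 = (87669772979/7090810 + 41383)*9343 = (381108763209/7090810)*9343 = 3560699174661687/7090810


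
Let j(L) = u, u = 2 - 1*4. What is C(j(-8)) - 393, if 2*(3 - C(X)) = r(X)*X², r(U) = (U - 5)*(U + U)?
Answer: -446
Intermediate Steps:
r(U) = 2*U*(-5 + U) (r(U) = (-5 + U)*(2*U) = 2*U*(-5 + U))
u = -2 (u = 2 - 4 = -2)
j(L) = -2
C(X) = 3 - X³*(-5 + X) (C(X) = 3 - 2*X*(-5 + X)*X²/2 = 3 - X³*(-5 + X))
C(j(-8)) - 393 = (3 + (-2)³*(5 - 1*(-2))) - 393 = (3 - 8*(5 + 2)) - 393 = (3 - 8*7) - 393 = (3 - 56) - 393 = -53 - 393 = -446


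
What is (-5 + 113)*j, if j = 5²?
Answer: 2700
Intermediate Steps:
j = 25
(-5 + 113)*j = (-5 + 113)*25 = 108*25 = 2700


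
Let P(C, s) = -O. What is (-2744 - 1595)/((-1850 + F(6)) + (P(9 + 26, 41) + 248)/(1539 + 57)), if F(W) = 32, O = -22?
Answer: 1154174/483543 ≈ 2.3869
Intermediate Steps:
P(C, s) = 22 (P(C, s) = -1*(-22) = 22)
(-2744 - 1595)/((-1850 + F(6)) + (P(9 + 26, 41) + 248)/(1539 + 57)) = (-2744 - 1595)/((-1850 + 32) + (22 + 248)/(1539 + 57)) = -4339/(-1818 + 270/1596) = -4339/(-1818 + 270*(1/1596)) = -4339/(-1818 + 45/266) = -4339/(-483543/266) = -4339*(-266/483543) = 1154174/483543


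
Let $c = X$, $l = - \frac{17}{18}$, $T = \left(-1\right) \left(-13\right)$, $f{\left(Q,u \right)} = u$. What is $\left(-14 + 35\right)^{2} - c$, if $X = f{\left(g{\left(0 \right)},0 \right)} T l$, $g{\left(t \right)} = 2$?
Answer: $441$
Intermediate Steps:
$T = 13$
$l = - \frac{17}{18}$ ($l = \left(-17\right) \frac{1}{18} = - \frac{17}{18} \approx -0.94444$)
$X = 0$ ($X = 0 \cdot 13 \left(- \frac{17}{18}\right) = 0 \left(- \frac{17}{18}\right) = 0$)
$c = 0$
$\left(-14 + 35\right)^{2} - c = \left(-14 + 35\right)^{2} - 0 = 21^{2} + 0 = 441 + 0 = 441$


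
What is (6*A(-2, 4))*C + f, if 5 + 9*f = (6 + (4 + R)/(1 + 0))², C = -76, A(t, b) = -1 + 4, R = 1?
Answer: -12196/9 ≈ -1355.1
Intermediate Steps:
A(t, b) = 3
f = 116/9 (f = -5/9 + (6 + (4 + 1)/(1 + 0))²/9 = -5/9 + (6 + 5/1)²/9 = -5/9 + (6 + 5*1)²/9 = -5/9 + (6 + 5)²/9 = -5/9 + (⅑)*11² = -5/9 + (⅑)*121 = -5/9 + 121/9 = 116/9 ≈ 12.889)
(6*A(-2, 4))*C + f = (6*3)*(-76) + 116/9 = 18*(-76) + 116/9 = -1368 + 116/9 = -12196/9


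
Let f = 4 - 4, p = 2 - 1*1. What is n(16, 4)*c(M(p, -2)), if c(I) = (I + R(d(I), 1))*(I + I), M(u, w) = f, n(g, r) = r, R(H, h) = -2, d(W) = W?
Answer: 0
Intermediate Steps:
p = 1 (p = 2 - 1 = 1)
f = 0
M(u, w) = 0
c(I) = 2*I*(-2 + I) (c(I) = (I - 2)*(I + I) = (-2 + I)*(2*I) = 2*I*(-2 + I))
n(16, 4)*c(M(p, -2)) = 4*(2*0*(-2 + 0)) = 4*(2*0*(-2)) = 4*0 = 0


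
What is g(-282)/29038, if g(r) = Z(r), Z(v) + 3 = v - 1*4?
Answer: -289/29038 ≈ -0.0099525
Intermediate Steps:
Z(v) = -7 + v (Z(v) = -3 + (v - 1*4) = -3 + (v - 4) = -3 + (-4 + v) = -7 + v)
g(r) = -7 + r
g(-282)/29038 = (-7 - 282)/29038 = -289*1/29038 = -289/29038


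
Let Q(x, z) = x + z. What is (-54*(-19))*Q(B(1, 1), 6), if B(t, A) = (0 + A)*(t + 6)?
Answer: 13338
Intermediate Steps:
B(t, A) = A*(6 + t)
(-54*(-19))*Q(B(1, 1), 6) = (-54*(-19))*(1*(6 + 1) + 6) = 1026*(1*7 + 6) = 1026*(7 + 6) = 1026*13 = 13338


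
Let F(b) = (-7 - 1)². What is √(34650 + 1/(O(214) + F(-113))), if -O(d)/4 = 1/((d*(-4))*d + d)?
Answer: 9*√5009315970/3422 ≈ 186.15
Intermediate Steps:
F(b) = 64 (F(b) = (-8)² = 64)
O(d) = -4/(d - 4*d²) (O(d) = -4/((d*(-4))*d + d) = -4/((-4*d)*d + d) = -4/(-4*d² + d) = -4/(d - 4*d²))
√(34650 + 1/(O(214) + F(-113))) = √(34650 + 1/(4/(214*(-1 + 4*214)) + 64)) = √(34650 + 1/(4*(1/214)/(-1 + 856) + 64)) = √(34650 + 1/(4*(1/214)/855 + 64)) = √(34650 + 1/(4*(1/214)*(1/855) + 64)) = √(34650 + 1/(2/91485 + 64)) = √(34650 + 1/(5855042/91485)) = √(34650 + 91485/5855042) = √(202877296785/5855042) = 9*√5009315970/3422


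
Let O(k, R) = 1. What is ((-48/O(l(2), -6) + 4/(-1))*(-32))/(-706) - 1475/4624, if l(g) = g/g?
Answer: -4367843/1632272 ≈ -2.6759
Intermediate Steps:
l(g) = 1
((-48/O(l(2), -6) + 4/(-1))*(-32))/(-706) - 1475/4624 = ((-48/1 + 4/(-1))*(-32))/(-706) - 1475/4624 = ((-48*1 + 4*(-1))*(-32))*(-1/706) - 1475*1/4624 = ((-48 - 4)*(-32))*(-1/706) - 1475/4624 = -52*(-32)*(-1/706) - 1475/4624 = 1664*(-1/706) - 1475/4624 = -832/353 - 1475/4624 = -4367843/1632272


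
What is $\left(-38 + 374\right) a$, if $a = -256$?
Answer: $-86016$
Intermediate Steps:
$\left(-38 + 374\right) a = \left(-38 + 374\right) \left(-256\right) = 336 \left(-256\right) = -86016$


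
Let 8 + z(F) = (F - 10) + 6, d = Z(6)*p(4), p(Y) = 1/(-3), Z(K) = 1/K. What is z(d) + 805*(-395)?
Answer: -5723767/18 ≈ -3.1799e+5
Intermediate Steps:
p(Y) = -1/3
d = -1/18 (d = -1/3/6 = (1/6)*(-1/3) = -1/18 ≈ -0.055556)
z(F) = -12 + F (z(F) = -8 + ((F - 10) + 6) = -8 + ((-10 + F) + 6) = -8 + (-4 + F) = -12 + F)
z(d) + 805*(-395) = (-12 - 1/18) + 805*(-395) = -217/18 - 317975 = -5723767/18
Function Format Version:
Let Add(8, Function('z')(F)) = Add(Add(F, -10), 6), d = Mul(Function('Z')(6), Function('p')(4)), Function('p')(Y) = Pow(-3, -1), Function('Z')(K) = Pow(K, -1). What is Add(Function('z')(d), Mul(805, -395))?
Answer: Rational(-5723767, 18) ≈ -3.1799e+5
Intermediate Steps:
Function('p')(Y) = Rational(-1, 3)
d = Rational(-1, 18) (d = Mul(Pow(6, -1), Rational(-1, 3)) = Mul(Rational(1, 6), Rational(-1, 3)) = Rational(-1, 18) ≈ -0.055556)
Function('z')(F) = Add(-12, F) (Function('z')(F) = Add(-8, Add(Add(F, -10), 6)) = Add(-8, Add(Add(-10, F), 6)) = Add(-8, Add(-4, F)) = Add(-12, F))
Add(Function('z')(d), Mul(805, -395)) = Add(Add(-12, Rational(-1, 18)), Mul(805, -395)) = Add(Rational(-217, 18), -317975) = Rational(-5723767, 18)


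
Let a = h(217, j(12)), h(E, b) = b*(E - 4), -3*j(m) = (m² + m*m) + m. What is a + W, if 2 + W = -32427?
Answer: -53729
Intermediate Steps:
j(m) = -2*m²/3 - m/3 (j(m) = -((m² + m*m) + m)/3 = -((m² + m²) + m)/3 = -(2*m² + m)/3 = -(m + 2*m²)/3 = -2*m²/3 - m/3)
h(E, b) = b*(-4 + E)
a = -21300 (a = (-⅓*12*(1 + 2*12))*(-4 + 217) = -⅓*12*(1 + 24)*213 = -⅓*12*25*213 = -100*213 = -21300)
W = -32429 (W = -2 - 32427 = -32429)
a + W = -21300 - 32429 = -53729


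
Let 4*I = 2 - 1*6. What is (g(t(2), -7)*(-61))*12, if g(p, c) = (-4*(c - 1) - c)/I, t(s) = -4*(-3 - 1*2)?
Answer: 28548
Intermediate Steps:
t(s) = 20 (t(s) = -4*(-3 - 2) = -4*(-5) = 20)
I = -1 (I = (2 - 1*6)/4 = (2 - 6)/4 = (1/4)*(-4) = -1)
g(p, c) = -4 + 5*c (g(p, c) = (-4*(c - 1) - c)/(-1) = (-4*(-1 + c) - c)*(-1) = ((4 - 4*c) - c)*(-1) = (4 - 5*c)*(-1) = -4 + 5*c)
(g(t(2), -7)*(-61))*12 = ((-4 + 5*(-7))*(-61))*12 = ((-4 - 35)*(-61))*12 = -39*(-61)*12 = 2379*12 = 28548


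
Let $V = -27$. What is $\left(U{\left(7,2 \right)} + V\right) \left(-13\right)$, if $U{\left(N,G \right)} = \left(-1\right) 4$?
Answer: $403$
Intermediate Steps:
$U{\left(N,G \right)} = -4$
$\left(U{\left(7,2 \right)} + V\right) \left(-13\right) = \left(-4 - 27\right) \left(-13\right) = \left(-31\right) \left(-13\right) = 403$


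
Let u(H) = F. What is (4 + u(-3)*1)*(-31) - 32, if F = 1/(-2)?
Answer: -281/2 ≈ -140.50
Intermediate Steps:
F = -½ ≈ -0.50000
u(H) = -½
(4 + u(-3)*1)*(-31) - 32 = (4 - ½*1)*(-31) - 32 = (4 - ½)*(-31) - 32 = (7/2)*(-31) - 32 = -217/2 - 32 = -281/2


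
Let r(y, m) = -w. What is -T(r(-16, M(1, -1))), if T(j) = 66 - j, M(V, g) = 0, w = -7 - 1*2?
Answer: -57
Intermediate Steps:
w = -9 (w = -7 - 2 = -9)
r(y, m) = 9 (r(y, m) = -1*(-9) = 9)
-T(r(-16, M(1, -1))) = -(66 - 1*9) = -(66 - 9) = -1*57 = -57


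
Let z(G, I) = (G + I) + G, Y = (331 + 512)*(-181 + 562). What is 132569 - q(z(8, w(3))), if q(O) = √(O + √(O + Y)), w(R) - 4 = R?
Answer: 132569 - √(23 + √321206) ≈ 1.3254e+5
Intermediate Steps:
w(R) = 4 + R
Y = 321183 (Y = 843*381 = 321183)
z(G, I) = I + 2*G
q(O) = √(O + √(321183 + O)) (q(O) = √(O + √(O + 321183)) = √(O + √(321183 + O)))
132569 - q(z(8, w(3))) = 132569 - √(((4 + 3) + 2*8) + √(321183 + ((4 + 3) + 2*8))) = 132569 - √((7 + 16) + √(321183 + (7 + 16))) = 132569 - √(23 + √(321183 + 23)) = 132569 - √(23 + √321206)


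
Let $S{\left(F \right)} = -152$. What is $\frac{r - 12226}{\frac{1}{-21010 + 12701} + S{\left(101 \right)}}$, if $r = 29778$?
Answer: $- \frac{145839568}{1262969} \approx -115.47$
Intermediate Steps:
$\frac{r - 12226}{\frac{1}{-21010 + 12701} + S{\left(101 \right)}} = \frac{29778 - 12226}{\frac{1}{-21010 + 12701} - 152} = \frac{17552}{\frac{1}{-8309} - 152} = \frac{17552}{- \frac{1}{8309} - 152} = \frac{17552}{- \frac{1262969}{8309}} = 17552 \left(- \frac{8309}{1262969}\right) = - \frac{145839568}{1262969}$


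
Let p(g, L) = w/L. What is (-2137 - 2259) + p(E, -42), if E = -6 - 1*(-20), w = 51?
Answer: -61561/14 ≈ -4397.2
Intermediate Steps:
E = 14 (E = -6 + 20 = 14)
p(g, L) = 51/L
(-2137 - 2259) + p(E, -42) = (-2137 - 2259) + 51/(-42) = -4396 + 51*(-1/42) = -4396 - 17/14 = -61561/14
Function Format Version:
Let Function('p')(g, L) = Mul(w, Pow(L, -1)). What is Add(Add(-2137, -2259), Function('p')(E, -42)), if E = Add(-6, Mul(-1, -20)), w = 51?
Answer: Rational(-61561, 14) ≈ -4397.2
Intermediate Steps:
E = 14 (E = Add(-6, 20) = 14)
Function('p')(g, L) = Mul(51, Pow(L, -1))
Add(Add(-2137, -2259), Function('p')(E, -42)) = Add(Add(-2137, -2259), Mul(51, Pow(-42, -1))) = Add(-4396, Mul(51, Rational(-1, 42))) = Add(-4396, Rational(-17, 14)) = Rational(-61561, 14)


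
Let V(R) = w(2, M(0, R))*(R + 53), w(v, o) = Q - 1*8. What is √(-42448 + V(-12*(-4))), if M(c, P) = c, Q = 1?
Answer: 3*I*√4795 ≈ 207.74*I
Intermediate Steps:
w(v, o) = -7 (w(v, o) = 1 - 1*8 = 1 - 8 = -7)
V(R) = -371 - 7*R (V(R) = -7*(R + 53) = -7*(53 + R) = -371 - 7*R)
√(-42448 + V(-12*(-4))) = √(-42448 + (-371 - (-84)*(-4))) = √(-42448 + (-371 - 7*48)) = √(-42448 + (-371 - 336)) = √(-42448 - 707) = √(-43155) = 3*I*√4795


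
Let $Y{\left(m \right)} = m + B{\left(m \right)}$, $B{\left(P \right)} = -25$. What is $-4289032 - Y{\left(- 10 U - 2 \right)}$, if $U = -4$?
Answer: $-4289045$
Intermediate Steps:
$Y{\left(m \right)} = -25 + m$ ($Y{\left(m \right)} = m - 25 = -25 + m$)
$-4289032 - Y{\left(- 10 U - 2 \right)} = -4289032 - \left(-25 - -38\right) = -4289032 - \left(-25 + \left(40 - 2\right)\right) = -4289032 - \left(-25 + 38\right) = -4289032 - 13 = -4289045$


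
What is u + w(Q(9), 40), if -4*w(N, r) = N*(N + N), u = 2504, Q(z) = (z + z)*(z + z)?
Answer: -49984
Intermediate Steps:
Q(z) = 4*z**2 (Q(z) = (2*z)*(2*z) = 4*z**2)
w(N, r) = -N**2/2 (w(N, r) = -N*(N + N)/4 = -N*2*N/4 = -N**2/2)
u + w(Q(9), 40) = 2504 - (4*9**2)**2/2 = 2504 - (4*81)**2/2 = 2504 - 1/2*324**2 = 2504 - 1/2*104976 = 2504 - 52488 = -49984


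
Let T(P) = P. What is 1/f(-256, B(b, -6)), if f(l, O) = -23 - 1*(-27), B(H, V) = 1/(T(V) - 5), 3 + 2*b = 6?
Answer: ¼ ≈ 0.25000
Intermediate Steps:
b = 3/2 (b = -3/2 + (½)*6 = -3/2 + 3 = 3/2 ≈ 1.5000)
B(H, V) = 1/(-5 + V) (B(H, V) = 1/(V - 5) = 1/(-5 + V))
f(l, O) = 4 (f(l, O) = -23 + 27 = 4)
1/f(-256, B(b, -6)) = 1/4 = ¼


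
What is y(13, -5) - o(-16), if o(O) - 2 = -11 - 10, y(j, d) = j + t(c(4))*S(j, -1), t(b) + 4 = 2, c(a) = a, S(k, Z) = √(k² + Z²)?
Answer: 32 - 2*√170 ≈ 5.9232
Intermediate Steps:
S(k, Z) = √(Z² + k²)
t(b) = -2 (t(b) = -4 + 2 = -2)
y(j, d) = j - 2*√(1 + j²) (y(j, d) = j - 2*√((-1)² + j²) = j - 2*√(1 + j²))
o(O) = -19 (o(O) = 2 + (-11 - 10) = 2 - 21 = -19)
y(13, -5) - o(-16) = (13 - 2*√(1 + 13²)) - 1*(-19) = (13 - 2*√(1 + 169)) + 19 = (13 - 2*√170) + 19 = 32 - 2*√170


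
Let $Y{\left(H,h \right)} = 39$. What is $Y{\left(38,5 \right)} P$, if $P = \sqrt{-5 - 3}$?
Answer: $78 i \sqrt{2} \approx 110.31 i$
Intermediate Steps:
$P = 2 i \sqrt{2}$ ($P = \sqrt{-8} = 2 i \sqrt{2} \approx 2.8284 i$)
$Y{\left(38,5 \right)} P = 39 \cdot 2 i \sqrt{2} = 78 i \sqrt{2}$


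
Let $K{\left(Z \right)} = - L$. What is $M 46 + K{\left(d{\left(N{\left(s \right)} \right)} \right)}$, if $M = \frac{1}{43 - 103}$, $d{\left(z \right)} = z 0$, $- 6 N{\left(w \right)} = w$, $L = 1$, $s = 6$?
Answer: $- \frac{53}{30} \approx -1.7667$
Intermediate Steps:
$N{\left(w \right)} = - \frac{w}{6}$
$d{\left(z \right)} = 0$
$M = - \frac{1}{60}$ ($M = \frac{1}{-60} = - \frac{1}{60} \approx -0.016667$)
$K{\left(Z \right)} = -1$ ($K{\left(Z \right)} = \left(-1\right) 1 = -1$)
$M 46 + K{\left(d{\left(N{\left(s \right)} \right)} \right)} = \left(- \frac{1}{60}\right) 46 - 1 = - \frac{23}{30} - 1 = - \frac{53}{30}$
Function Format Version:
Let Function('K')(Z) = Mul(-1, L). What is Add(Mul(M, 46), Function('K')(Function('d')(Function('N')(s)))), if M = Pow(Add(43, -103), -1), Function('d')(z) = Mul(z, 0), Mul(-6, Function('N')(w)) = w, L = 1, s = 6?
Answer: Rational(-53, 30) ≈ -1.7667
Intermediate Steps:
Function('N')(w) = Mul(Rational(-1, 6), w)
Function('d')(z) = 0
M = Rational(-1, 60) (M = Pow(-60, -1) = Rational(-1, 60) ≈ -0.016667)
Function('K')(Z) = -1 (Function('K')(Z) = Mul(-1, 1) = -1)
Add(Mul(M, 46), Function('K')(Function('d')(Function('N')(s)))) = Add(Mul(Rational(-1, 60), 46), -1) = Add(Rational(-23, 30), -1) = Rational(-53, 30)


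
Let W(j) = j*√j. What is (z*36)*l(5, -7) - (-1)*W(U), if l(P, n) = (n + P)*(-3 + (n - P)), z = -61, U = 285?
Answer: -65880 + 285*√285 ≈ -61069.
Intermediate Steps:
W(j) = j^(3/2)
l(P, n) = (P + n)*(-3 + n - P)
(z*36)*l(5, -7) - (-1)*W(U) = (-61*36)*((-7)² - 1*5² - 3*5 - 3*(-7)) - (-1)*285^(3/2) = -2196*(49 - 1*25 - 15 + 21) - (-1)*285*√285 = -2196*(49 - 25 - 15 + 21) - (-285)*√285 = -2196*30 + 285*√285 = -65880 + 285*√285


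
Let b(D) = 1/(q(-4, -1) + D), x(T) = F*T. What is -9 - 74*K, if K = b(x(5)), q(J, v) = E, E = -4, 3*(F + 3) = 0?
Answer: -97/19 ≈ -5.1053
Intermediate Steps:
F = -3 (F = -3 + (⅓)*0 = -3 + 0 = -3)
q(J, v) = -4
x(T) = -3*T
b(D) = 1/(-4 + D)
K = -1/19 (K = 1/(-4 - 3*5) = 1/(-4 - 15) = 1/(-19) = -1/19 ≈ -0.052632)
-9 - 74*K = -9 - 74*(-1/19) = -9 + 74/19 = -97/19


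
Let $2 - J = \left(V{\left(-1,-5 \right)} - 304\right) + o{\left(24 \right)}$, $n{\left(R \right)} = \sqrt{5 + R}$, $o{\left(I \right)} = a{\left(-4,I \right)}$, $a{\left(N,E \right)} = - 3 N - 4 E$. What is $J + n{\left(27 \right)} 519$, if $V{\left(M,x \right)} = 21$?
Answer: $369 + 2076 \sqrt{2} \approx 3304.9$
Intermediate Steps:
$a{\left(N,E \right)} = - 4 E - 3 N$
$o{\left(I \right)} = 12 - 4 I$ ($o{\left(I \right)} = - 4 I - -12 = - 4 I + 12 = 12 - 4 I$)
$J = 369$ ($J = 2 - \left(\left(21 - 304\right) + \left(12 - 96\right)\right) = 2 - \left(-283 + \left(12 - 96\right)\right) = 2 - \left(-283 - 84\right) = 2 - -367 = 2 + 367 = 369$)
$J + n{\left(27 \right)} 519 = 369 + \sqrt{5 + 27} \cdot 519 = 369 + \sqrt{32} \cdot 519 = 369 + 4 \sqrt{2} \cdot 519 = 369 + 2076 \sqrt{2}$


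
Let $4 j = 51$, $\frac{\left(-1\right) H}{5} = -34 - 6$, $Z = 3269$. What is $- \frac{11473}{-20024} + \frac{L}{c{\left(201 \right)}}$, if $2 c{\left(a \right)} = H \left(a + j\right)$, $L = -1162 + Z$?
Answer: $\frac{287425943}{428013000} \approx 0.67154$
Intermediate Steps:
$H = 200$ ($H = - 5 \left(-34 - 6\right) = \left(-5\right) \left(-40\right) = 200$)
$j = \frac{51}{4}$ ($j = \frac{1}{4} \cdot 51 = \frac{51}{4} \approx 12.75$)
$L = 2107$ ($L = -1162 + 3269 = 2107$)
$c{\left(a \right)} = 1275 + 100 a$ ($c{\left(a \right)} = \frac{200 \left(a + \frac{51}{4}\right)}{2} = \frac{200 \left(\frac{51}{4} + a\right)}{2} = \frac{2550 + 200 a}{2} = 1275 + 100 a$)
$- \frac{11473}{-20024} + \frac{L}{c{\left(201 \right)}} = - \frac{11473}{-20024} + \frac{2107}{1275 + 100 \cdot 201} = \left(-11473\right) \left(- \frac{1}{20024}\right) + \frac{2107}{1275 + 20100} = \frac{11473}{20024} + \frac{2107}{21375} = \frac{287425943}{428013000}$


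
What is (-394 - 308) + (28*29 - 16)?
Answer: 94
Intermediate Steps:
(-394 - 308) + (28*29 - 16) = -702 + (812 - 16) = -702 + 796 = 94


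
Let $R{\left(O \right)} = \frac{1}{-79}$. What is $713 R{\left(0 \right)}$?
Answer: $- \frac{713}{79} \approx -9.0253$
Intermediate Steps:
$R{\left(O \right)} = - \frac{1}{79}$
$713 R{\left(0 \right)} = 713 \left(- \frac{1}{79}\right) = - \frac{713}{79}$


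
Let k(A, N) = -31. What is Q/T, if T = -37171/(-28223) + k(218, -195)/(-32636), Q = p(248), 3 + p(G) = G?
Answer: 225666027860/1213987669 ≈ 185.89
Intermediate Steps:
p(G) = -3 + G
Q = 245 (Q = -3 + 248 = 245)
T = 1213987669/921085828 (T = -37171/(-28223) - 31/(-32636) = -37171*(-1/28223) - 31*(-1/32636) = 37171/28223 + 31/32636 = 1213987669/921085828 ≈ 1.3180)
Q/T = 245/(1213987669/921085828) = 245*(921085828/1213987669) = 225666027860/1213987669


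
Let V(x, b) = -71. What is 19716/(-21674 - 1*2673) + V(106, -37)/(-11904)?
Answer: -232970627/289826688 ≈ -0.80383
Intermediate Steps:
19716/(-21674 - 1*2673) + V(106, -37)/(-11904) = 19716/(-21674 - 1*2673) - 71/(-11904) = 19716/(-21674 - 2673) - 71*(-1/11904) = 19716/(-24347) + 71/11904 = 19716*(-1/24347) + 71/11904 = -19716/24347 + 71/11904 = -232970627/289826688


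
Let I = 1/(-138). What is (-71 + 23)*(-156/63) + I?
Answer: 114809/966 ≈ 118.85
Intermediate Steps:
I = -1/138 ≈ -0.0072464
(-71 + 23)*(-156/63) + I = (-71 + 23)*(-156/63) - 1/138 = -(-7488)/63 - 1/138 = -48*(-52/21) - 1/138 = 832/7 - 1/138 = 114809/966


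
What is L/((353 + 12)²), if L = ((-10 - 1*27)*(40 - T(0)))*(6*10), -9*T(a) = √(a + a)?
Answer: -3552/5329 ≈ -0.66654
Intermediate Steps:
T(a) = -√2*√a/9 (T(a) = -√(a + a)/9 = -√2*√a/9)
L = -88800 (L = ((-10 - 1*27)*(40 - (-1)*√2*√0/9))*(6*10) = ((-10 - 27)*(40 - (-1)*√2*0/9))*60 = -37*(40 - 1*0)*60 = -37*(40 + 0)*60 = -37*40*60 = -1480*60 = -88800)
L/((353 + 12)²) = -88800/(353 + 12)² = -88800/(365²) = -88800/133225 = -88800*1/133225 = -3552/5329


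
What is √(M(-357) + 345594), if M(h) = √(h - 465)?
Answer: √(345594 + I*√822) ≈ 587.87 + 0.024*I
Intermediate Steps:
M(h) = √(-465 + h)
√(M(-357) + 345594) = √(√(-465 - 357) + 345594) = √(√(-822) + 345594) = √(I*√822 + 345594) = √(345594 + I*√822)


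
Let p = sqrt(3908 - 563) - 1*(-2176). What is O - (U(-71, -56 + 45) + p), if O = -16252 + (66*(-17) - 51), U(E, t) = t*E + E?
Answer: -20311 - sqrt(3345) ≈ -20369.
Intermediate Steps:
U(E, t) = E + E*t (U(E, t) = E*t + E = E + E*t)
p = 2176 + sqrt(3345) (p = sqrt(3345) + 2176 = 2176 + sqrt(3345) ≈ 2233.8)
O = -17425 (O = -16252 + (-1122 - 51) = -16252 - 1173 = -17425)
O - (U(-71, -56 + 45) + p) = -17425 - (-71*(1 + (-56 + 45)) + (2176 + sqrt(3345))) = -17425 - (-71*(1 - 11) + (2176 + sqrt(3345))) = -17425 - (-71*(-10) + (2176 + sqrt(3345))) = -17425 - (710 + (2176 + sqrt(3345))) = -17425 - (2886 + sqrt(3345)) = -17425 + (-2886 - sqrt(3345)) = -20311 - sqrt(3345)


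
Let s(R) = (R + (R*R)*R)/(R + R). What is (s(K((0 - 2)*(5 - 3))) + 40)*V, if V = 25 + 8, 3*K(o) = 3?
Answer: 1353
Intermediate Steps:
K(o) = 1 (K(o) = (⅓)*3 = 1)
s(R) = (R + R³)/(2*R) (s(R) = (R + R²*R)/((2*R)) = (R + R³)*(1/(2*R)) = (R + R³)/(2*R))
V = 33
(s(K((0 - 2)*(5 - 3))) + 40)*V = ((½ + (½)*1²) + 40)*33 = ((½ + (½)*1) + 40)*33 = ((½ + ½) + 40)*33 = (1 + 40)*33 = 41*33 = 1353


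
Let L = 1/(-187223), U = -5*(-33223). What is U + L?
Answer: 31100548644/187223 ≈ 1.6612e+5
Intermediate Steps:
U = 166115
L = -1/187223 ≈ -5.3412e-6
U + L = 166115 - 1/187223 = 31100548644/187223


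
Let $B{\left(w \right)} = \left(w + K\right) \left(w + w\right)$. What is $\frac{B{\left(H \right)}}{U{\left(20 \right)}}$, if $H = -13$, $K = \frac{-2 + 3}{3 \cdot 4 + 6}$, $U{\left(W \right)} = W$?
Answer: $\frac{3029}{180} \approx 16.828$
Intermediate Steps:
$K = \frac{1}{18}$ ($K = 1 \frac{1}{12 + 6} = 1 \cdot \frac{1}{18} = \frac{1}{18} \approx 0.055556$)
$B{\left(w \right)} = 2 w \left(\frac{1}{18} + w\right)$ ($B{\left(w \right)} = \left(w + \frac{1}{18}\right) \left(w + w\right) = \left(\frac{1}{18} + w\right) 2 w = 2 w \left(\frac{1}{18} + w\right)$)
$\frac{B{\left(H \right)}}{U{\left(20 \right)}} = \frac{\frac{1}{9} \left(-13\right) \left(1 + 18 \left(-13\right)\right)}{20} = \frac{\frac{1}{9} \left(-13\right) \left(1 - 234\right)}{20} = \frac{\frac{1}{9} \left(-13\right) \left(-233\right)}{20} = \frac{1}{20} \cdot \frac{3029}{9} = \frac{3029}{180}$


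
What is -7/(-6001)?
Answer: 7/6001 ≈ 0.0011665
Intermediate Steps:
-7/(-6001) = -1/6001*(-7) = 7/6001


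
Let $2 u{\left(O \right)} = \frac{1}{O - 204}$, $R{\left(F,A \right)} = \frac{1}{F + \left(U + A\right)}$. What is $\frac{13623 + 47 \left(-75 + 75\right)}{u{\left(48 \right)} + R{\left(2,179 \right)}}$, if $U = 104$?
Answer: $44865080$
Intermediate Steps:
$R{\left(F,A \right)} = \frac{1}{104 + A + F}$ ($R{\left(F,A \right)} = \frac{1}{F + \left(104 + A\right)} = \frac{1}{104 + A + F}$)
$u{\left(O \right)} = \frac{1}{2 \left(-204 + O\right)}$ ($u{\left(O \right)} = \frac{1}{2 \left(O - 204\right)} = \frac{1}{2 \left(-204 + O\right)}$)
$\frac{13623 + 47 \left(-75 + 75\right)}{u{\left(48 \right)} + R{\left(2,179 \right)}} = \frac{13623 + 47 \left(-75 + 75\right)}{\frac{1}{2 \left(-204 + 48\right)} + \frac{1}{104 + 179 + 2}} = \frac{13623 + 47 \cdot 0}{\frac{1}{2 \left(-156\right)} + \frac{1}{285}} = \frac{13623 + 0}{\frac{1}{2} \left(- \frac{1}{156}\right) + \frac{1}{285}} = \frac{13623}{- \frac{1}{312} + \frac{1}{285}} = \frac{13623}{\frac{3}{9880}} = 13623 \cdot \frac{9880}{3} = 44865080$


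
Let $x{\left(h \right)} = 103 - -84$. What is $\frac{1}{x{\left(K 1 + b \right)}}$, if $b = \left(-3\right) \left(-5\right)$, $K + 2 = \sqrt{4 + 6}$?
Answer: $\frac{1}{187} \approx 0.0053476$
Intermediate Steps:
$K = -2 + \sqrt{10}$ ($K = -2 + \sqrt{4 + 6} = -2 + \sqrt{10} \approx 1.1623$)
$b = 15$
$x{\left(h \right)} = 187$ ($x{\left(h \right)} = 103 + 84 = 187$)
$\frac{1}{x{\left(K 1 + b \right)}} = \frac{1}{187}$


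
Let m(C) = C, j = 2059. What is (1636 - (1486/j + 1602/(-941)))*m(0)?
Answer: 0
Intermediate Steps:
(1636 - (1486/j + 1602/(-941)))*m(0) = (1636 - (1486/2059 + 1602/(-941)))*0 = (1636 - (1486*(1/2059) + 1602*(-1/941)))*0 = (1636 - (1486/2059 - 1602/941))*0 = (1636 - 1*(-1900192/1937519))*0 = (1636 + 1900192/1937519)*0 = (3171681276/1937519)*0 = 0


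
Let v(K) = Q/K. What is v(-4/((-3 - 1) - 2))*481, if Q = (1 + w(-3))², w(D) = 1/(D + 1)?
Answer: 1443/8 ≈ 180.38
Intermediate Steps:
w(D) = 1/(1 + D)
Q = ¼ (Q = (1 + 1/(1 - 3))² = (1 + 1/(-2))² = (1 - ½)² = (½)² = ¼ ≈ 0.25000)
v(K) = 1/(4*K)
v(-4/((-3 - 1) - 2))*481 = (1/(4*((-4/((-3 - 1) - 2)))))*481 = (1/(4*((-4/(-4 - 2)))))*481 = (1/(4*((-4/(-6)))))*481 = (1/(4*((-4*(-⅙)))))*481 = (1/(4*(⅔)))*481 = ((¼)*(3/2))*481 = (3/8)*481 = 1443/8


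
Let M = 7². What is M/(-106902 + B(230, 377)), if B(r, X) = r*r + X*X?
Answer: 49/88127 ≈ 0.00055602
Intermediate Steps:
B(r, X) = X² + r² (B(r, X) = r² + X² = X² + r²)
M = 49
M/(-106902 + B(230, 377)) = 49/(-106902 + (377² + 230²)) = 49/(-106902 + (142129 + 52900)) = 49/(-106902 + 195029) = 49/88127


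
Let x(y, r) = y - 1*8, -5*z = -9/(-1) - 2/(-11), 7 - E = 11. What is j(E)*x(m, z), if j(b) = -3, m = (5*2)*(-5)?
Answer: 174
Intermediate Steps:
E = -4 (E = 7 - 1*11 = 7 - 11 = -4)
m = -50 (m = 10*(-5) = -50)
z = -101/55 (z = -(-9/(-1) - 2/(-11))/5 = -(-9*(-1) - 2*(-1/11))/5 = -(9 + 2/11)/5 = -⅕*101/11 = -101/55 ≈ -1.8364)
x(y, r) = -8 + y (x(y, r) = y - 8 = -8 + y)
j(E)*x(m, z) = -3*(-8 - 50) = -3*(-58) = 174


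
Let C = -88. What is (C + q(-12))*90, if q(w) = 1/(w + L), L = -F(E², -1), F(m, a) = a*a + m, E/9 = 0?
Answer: -103050/13 ≈ -7926.9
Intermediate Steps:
E = 0 (E = 9*0 = 0)
F(m, a) = m + a² (F(m, a) = a² + m = m + a²)
L = -1 (L = -(0² + (-1)²) = -(0 + 1) = -1*1 = -1)
q(w) = 1/(-1 + w) (q(w) = 1/(w - 1) = 1/(-1 + w))
(C + q(-12))*90 = (-88 + 1/(-1 - 12))*90 = (-88 + 1/(-13))*90 = (-88 - 1/13)*90 = -1145/13*90 = -103050/13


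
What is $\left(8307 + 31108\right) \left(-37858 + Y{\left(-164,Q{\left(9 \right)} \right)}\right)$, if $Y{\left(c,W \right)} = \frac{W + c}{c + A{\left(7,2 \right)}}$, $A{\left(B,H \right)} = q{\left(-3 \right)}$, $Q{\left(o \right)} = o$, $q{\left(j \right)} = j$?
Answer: $- \frac{249186793365}{167} \approx -1.4921 \cdot 10^{9}$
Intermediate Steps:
$A{\left(B,H \right)} = -3$
$Y{\left(c,W \right)} = \frac{W + c}{-3 + c}$ ($Y{\left(c,W \right)} = \frac{W + c}{c - 3} = \frac{W + c}{-3 + c}$)
$\left(8307 + 31108\right) \left(-37858 + Y{\left(-164,Q{\left(9 \right)} \right)}\right) = \left(8307 + 31108\right) \left(-37858 + \frac{9 - 164}{-3 - 164}\right) = 39415 \left(-37858 + \frac{1}{-167} \left(-155\right)\right) = 39415 \left(-37858 - - \frac{155}{167}\right) = 39415 \left(-37858 + \frac{155}{167}\right) = 39415 \left(- \frac{6322131}{167}\right) = - \frac{249186793365}{167}$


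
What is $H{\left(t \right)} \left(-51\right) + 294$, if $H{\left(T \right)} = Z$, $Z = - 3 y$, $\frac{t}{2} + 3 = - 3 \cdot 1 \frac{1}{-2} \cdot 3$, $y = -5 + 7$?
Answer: $600$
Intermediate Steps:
$y = 2$
$t = 3$ ($t = -6 + 2 - 3 \cdot 1 \frac{1}{-2} \cdot 3 = -6 + 2 - 3 \cdot 1 \left(- \frac{1}{2}\right) 3 = -6 + 2 \left(-3\right) \left(- \frac{1}{2}\right) 3 = -6 + 2 \cdot \frac{3}{2} \cdot 3 = -6 + 2 \cdot \frac{9}{2} = -6 + 9 = 3$)
$Z = -6$ ($Z = \left(-3\right) 2 = -6$)
$H{\left(T \right)} = -6$
$H{\left(t \right)} \left(-51\right) + 294 = \left(-6\right) \left(-51\right) + 294 = 306 + 294 = 600$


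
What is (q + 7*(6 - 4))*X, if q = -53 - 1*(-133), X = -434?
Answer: -40796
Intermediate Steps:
q = 80 (q = -53 + 133 = 80)
(q + 7*(6 - 4))*X = (80 + 7*(6 - 4))*(-434) = (80 + 7*2)*(-434) = (80 + 14)*(-434) = 94*(-434) = -40796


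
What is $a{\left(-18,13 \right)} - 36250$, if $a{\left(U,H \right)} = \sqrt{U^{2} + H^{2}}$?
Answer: $-36250 + \sqrt{493} \approx -36228.0$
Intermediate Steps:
$a{\left(U,H \right)} = \sqrt{H^{2} + U^{2}}$
$a{\left(-18,13 \right)} - 36250 = \sqrt{13^{2} + \left(-18\right)^{2}} - 36250 = \sqrt{169 + 324} - 36250 = \sqrt{493} - 36250 = -36250 + \sqrt{493}$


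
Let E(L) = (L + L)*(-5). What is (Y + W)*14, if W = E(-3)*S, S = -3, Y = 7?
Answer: -1162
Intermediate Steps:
E(L) = -10*L (E(L) = (2*L)*(-5) = -10*L)
W = -90 (W = -10*(-3)*(-3) = 30*(-3) = -90)
(Y + W)*14 = (7 - 90)*14 = -83*14 = -1162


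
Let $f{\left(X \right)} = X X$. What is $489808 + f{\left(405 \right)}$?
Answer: $653833$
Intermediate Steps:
$f{\left(X \right)} = X^{2}$
$489808 + f{\left(405 \right)} = 489808 + 405^{2} = 489808 + 164025 = 653833$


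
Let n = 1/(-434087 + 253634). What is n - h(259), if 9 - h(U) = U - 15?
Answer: 42406454/180453 ≈ 235.00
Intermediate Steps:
h(U) = 24 - U (h(U) = 9 - (U - 15) = 9 - (-15 + U) = 9 + (15 - U) = 24 - U)
n = -1/180453 (n = 1/(-180453) = -1/180453 ≈ -5.5416e-6)
n - h(259) = -1/180453 - (24 - 1*259) = -1/180453 - (24 - 259) = -1/180453 - 1*(-235) = -1/180453 + 235 = 42406454/180453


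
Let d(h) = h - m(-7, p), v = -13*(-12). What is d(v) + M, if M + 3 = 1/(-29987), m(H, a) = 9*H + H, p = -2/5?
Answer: 6687100/29987 ≈ 223.00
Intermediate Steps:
v = 156
p = -⅖ (p = -2*⅕ = -⅖ ≈ -0.40000)
m(H, a) = 10*H
M = -89962/29987 (M = -3 + 1/(-29987) = -3 - 1/29987 = -89962/29987 ≈ -3.0000)
d(h) = 70 + h (d(h) = h - 10*(-7) = h - 1*(-70) = h + 70 = 70 + h)
d(v) + M = (70 + 156) - 89962/29987 = 226 - 89962/29987 = 6687100/29987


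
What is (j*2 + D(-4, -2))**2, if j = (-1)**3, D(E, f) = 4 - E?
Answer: 36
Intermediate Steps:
j = -1
(j*2 + D(-4, -2))**2 = (-1*2 + (4 - 1*(-4)))**2 = (-2 + (4 + 4))**2 = (-2 + 8)**2 = 6**2 = 36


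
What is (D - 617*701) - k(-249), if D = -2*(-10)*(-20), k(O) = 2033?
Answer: -434950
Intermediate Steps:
D = -400 (D = 20*(-20) = -400)
(D - 617*701) - k(-249) = (-400 - 617*701) - 1*2033 = (-400 - 432517) - 2033 = -432917 - 2033 = -434950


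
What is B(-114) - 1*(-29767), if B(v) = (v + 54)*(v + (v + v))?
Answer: 50287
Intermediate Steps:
B(v) = 3*v*(54 + v) (B(v) = (54 + v)*(v + 2*v) = (54 + v)*(3*v) = 3*v*(54 + v))
B(-114) - 1*(-29767) = 3*(-114)*(54 - 114) - 1*(-29767) = 3*(-114)*(-60) + 29767 = 20520 + 29767 = 50287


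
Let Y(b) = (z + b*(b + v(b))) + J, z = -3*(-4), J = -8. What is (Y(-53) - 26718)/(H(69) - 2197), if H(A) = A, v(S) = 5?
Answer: 12085/1064 ≈ 11.358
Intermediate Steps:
z = 12
Y(b) = 4 + b*(5 + b) (Y(b) = (12 + b*(b + 5)) - 8 = (12 + b*(5 + b)) - 8 = 4 + b*(5 + b))
(Y(-53) - 26718)/(H(69) - 2197) = ((4 + (-53)**2 + 5*(-53)) - 26718)/(69 - 2197) = ((4 + 2809 - 265) - 26718)/(-2128) = (2548 - 26718)*(-1/2128) = -24170*(-1/2128) = 12085/1064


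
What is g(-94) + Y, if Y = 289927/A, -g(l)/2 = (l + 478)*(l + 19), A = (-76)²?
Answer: 332987527/5776 ≈ 57650.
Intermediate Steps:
A = 5776
g(l) = -2*(19 + l)*(478 + l) (g(l) = -2*(l + 478)*(l + 19) = -2*(478 + l)*(19 + l) = -2*(19 + l)*(478 + l))
Y = 289927/5776 ≈ 50.195
g(-94) + Y = (-18164 - 994*(-94) - 2*(-94)²) + 289927/5776 = (-18164 + 93436 - 2*8836) + 289927/5776 = (-18164 + 93436 - 17672) + 289927/5776 = 57600 + 289927/5776 = 332987527/5776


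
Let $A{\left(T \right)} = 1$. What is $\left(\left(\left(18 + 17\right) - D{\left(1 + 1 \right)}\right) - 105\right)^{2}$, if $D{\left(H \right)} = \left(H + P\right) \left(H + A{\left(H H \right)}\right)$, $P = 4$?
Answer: $7744$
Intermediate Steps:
$D{\left(H \right)} = \left(1 + H\right) \left(4 + H\right)$ ($D{\left(H \right)} = \left(H + 4\right) \left(H + 1\right) = \left(4 + H\right) \left(1 + H\right) = \left(1 + H\right) \left(4 + H\right)$)
$\left(\left(\left(18 + 17\right) - D{\left(1 + 1 \right)}\right) - 105\right)^{2} = \left(\left(\left(18 + 17\right) - \left(4 + \left(1 + 1\right)^{2} + 5 \left(1 + 1\right)\right)\right) - 105\right)^{2} = \left(\left(35 - \left(4 + 2^{2} + 5 \cdot 2\right)\right) - 105\right)^{2} = \left(\left(35 - \left(4 + 4 + 10\right)\right) - 105\right)^{2} = \left(\left(35 - 18\right) - 105\right)^{2} = \left(17 - 105\right)^{2} = \left(-88\right)^{2} = 7744$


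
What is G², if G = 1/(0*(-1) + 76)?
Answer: 1/5776 ≈ 0.00017313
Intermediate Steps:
G = 1/76 (G = 1/(0 + 76) = 1/76 ≈ 0.013158)
G² = (1/76)² = 1/5776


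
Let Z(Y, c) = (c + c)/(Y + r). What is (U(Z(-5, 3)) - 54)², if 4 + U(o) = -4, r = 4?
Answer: 3844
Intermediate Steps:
Z(Y, c) = 2*c/(4 + Y) (Z(Y, c) = (c + c)/(Y + 4) = (2*c)/(4 + Y) = 2*c/(4 + Y))
U(o) = -8 (U(o) = -4 - 4 = -8)
(U(Z(-5, 3)) - 54)² = (-8 - 54)² = (-62)² = 3844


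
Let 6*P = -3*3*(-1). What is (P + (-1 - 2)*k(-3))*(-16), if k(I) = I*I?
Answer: 408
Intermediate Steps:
P = 3/2 (P = (-3*3*(-1))/6 = (-9*(-1))/6 = (1/6)*9 = 3/2 ≈ 1.5000)
k(I) = I**2
(P + (-1 - 2)*k(-3))*(-16) = (3/2 + (-1 - 2)*(-3)**2)*(-16) = (3/2 - 3*9)*(-16) = (3/2 - 27)*(-16) = -51/2*(-16) = 408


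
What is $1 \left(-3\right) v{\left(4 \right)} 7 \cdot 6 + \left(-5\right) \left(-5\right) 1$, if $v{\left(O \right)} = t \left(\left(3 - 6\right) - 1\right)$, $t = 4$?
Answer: $2041$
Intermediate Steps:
$v{\left(O \right)} = -16$ ($v{\left(O \right)} = 4 \left(\left(3 - 6\right) - 1\right) = 4 \left(-3 - 1\right) = 4 \left(-4\right) = -16$)
$1 \left(-3\right) v{\left(4 \right)} 7 \cdot 6 + \left(-5\right) \left(-5\right) 1 = 1 \left(-3\right) \left(-16\right) 7 \cdot 6 + \left(-5\right) \left(-5\right) 1 = \left(-3\right) \left(-16\right) 42 + 25 \cdot 1 = 48 \cdot 42 + 25 = 2016 + 25 = 2041$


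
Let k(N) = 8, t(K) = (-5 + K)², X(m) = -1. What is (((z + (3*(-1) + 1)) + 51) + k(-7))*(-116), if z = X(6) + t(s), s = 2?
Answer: -7540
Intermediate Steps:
z = 8 (z = -1 + (-5 + 2)² = -1 + (-3)² = -1 + 9 = 8)
(((z + (3*(-1) + 1)) + 51) + k(-7))*(-116) = (((8 + (3*(-1) + 1)) + 51) + 8)*(-116) = (((8 + (-3 + 1)) + 51) + 8)*(-116) = (((8 - 2) + 51) + 8)*(-116) = ((6 + 51) + 8)*(-116) = (57 + 8)*(-116) = 65*(-116) = -7540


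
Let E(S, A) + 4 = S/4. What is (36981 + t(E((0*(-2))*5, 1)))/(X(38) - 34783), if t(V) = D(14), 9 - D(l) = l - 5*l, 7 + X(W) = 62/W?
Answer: -703874/660979 ≈ -1.0649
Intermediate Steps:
E(S, A) = -4 + S/4
X(W) = -7 + 62/W
D(l) = 9 + 4*l (D(l) = 9 - (l - 5*l) = 9 - (-4)*l = 9 + 4*l)
t(V) = 65 (t(V) = 9 + 4*14 = 9 + 56 = 65)
(36981 + t(E((0*(-2))*5, 1)))/(X(38) - 34783) = (36981 + 65)/((-7 + 62/38) - 34783) = 37046/((-7 + 62*(1/38)) - 34783) = 37046/((-7 + 31/19) - 34783) = 37046/(-102/19 - 34783) = 37046/(-660979/19) = 37046*(-19/660979) = -703874/660979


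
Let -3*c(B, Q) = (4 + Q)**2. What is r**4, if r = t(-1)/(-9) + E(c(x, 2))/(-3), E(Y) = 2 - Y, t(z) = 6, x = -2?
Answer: 65536/81 ≈ 809.09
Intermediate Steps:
c(B, Q) = -(4 + Q)**2/3
r = -16/3 (r = 6/(-9) + (2 - (-1)*(4 + 2)**2/3)/(-3) = 6*(-1/9) + (2 - (-1)*6**2/3)*(-1/3) = -2/3 + (2 - (-1)*36/3)*(-1/3) = -2/3 + (2 - 1*(-12))*(-1/3) = -2/3 + (2 + 12)*(-1/3) = -2/3 + 14*(-1/3) = -2/3 - 14/3 = -16/3 ≈ -5.3333)
r**4 = (-16/3)**4 = 65536/81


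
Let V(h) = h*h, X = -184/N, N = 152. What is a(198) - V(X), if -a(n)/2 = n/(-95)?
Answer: 4879/1805 ≈ 2.7030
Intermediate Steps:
X = -23/19 (X = -184/152 = -184*1/152 = -23/19 ≈ -1.2105)
a(n) = 2*n/95 (a(n) = -2*n/(-95) = -2*n*(-1)/95 = -(-2)*n/95 = 2*n/95)
V(h) = h**2
a(198) - V(X) = (2/95)*198 - (-23/19)**2 = 396/95 - 1*529/361 = 396/95 - 529/361 = 4879/1805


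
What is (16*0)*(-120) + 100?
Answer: 100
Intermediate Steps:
(16*0)*(-120) + 100 = 0*(-120) + 100 = 0 + 100 = 100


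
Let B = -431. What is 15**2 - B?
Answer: 656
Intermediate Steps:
15**2 - B = 15**2 - 1*(-431) = 225 + 431 = 656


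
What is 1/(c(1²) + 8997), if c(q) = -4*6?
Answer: 1/8973 ≈ 0.00011145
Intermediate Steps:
c(q) = -24
1/(c(1²) + 8997) = 1/(-24 + 8997) = 1/8973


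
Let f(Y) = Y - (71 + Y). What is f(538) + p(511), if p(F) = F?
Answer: 440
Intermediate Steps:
f(Y) = -71 (f(Y) = Y + (-71 - Y) = -71)
f(538) + p(511) = -71 + 511 = 440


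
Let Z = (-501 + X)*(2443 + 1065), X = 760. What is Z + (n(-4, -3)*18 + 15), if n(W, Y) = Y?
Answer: 908533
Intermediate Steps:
Z = 908572 (Z = (-501 + 760)*(2443 + 1065) = 259*3508 = 908572)
Z + (n(-4, -3)*18 + 15) = 908572 + (-3*18 + 15) = 908572 + (-54 + 15) = 908572 - 39 = 908533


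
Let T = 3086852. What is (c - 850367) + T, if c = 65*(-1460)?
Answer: 2141585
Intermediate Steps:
c = -94900
(c - 850367) + T = (-94900 - 850367) + 3086852 = -945267 + 3086852 = 2141585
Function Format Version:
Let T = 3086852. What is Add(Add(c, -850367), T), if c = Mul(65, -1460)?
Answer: 2141585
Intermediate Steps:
c = -94900
Add(Add(c, -850367), T) = Add(Add(-94900, -850367), 3086852) = Add(-945267, 3086852) = 2141585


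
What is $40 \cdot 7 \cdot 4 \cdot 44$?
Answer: $49280$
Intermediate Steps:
$40 \cdot 7 \cdot 4 \cdot 44 = 40 \cdot 28 \cdot 44 = 1120 \cdot 44 = 49280$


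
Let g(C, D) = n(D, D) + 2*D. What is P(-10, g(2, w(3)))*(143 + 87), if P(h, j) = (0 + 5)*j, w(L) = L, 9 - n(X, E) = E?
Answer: 13800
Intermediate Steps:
n(X, E) = 9 - E
g(C, D) = 9 + D (g(C, D) = (9 - D) + 2*D = 9 + D)
P(h, j) = 5*j
P(-10, g(2, w(3)))*(143 + 87) = (5*(9 + 3))*(143 + 87) = (5*12)*230 = 60*230 = 13800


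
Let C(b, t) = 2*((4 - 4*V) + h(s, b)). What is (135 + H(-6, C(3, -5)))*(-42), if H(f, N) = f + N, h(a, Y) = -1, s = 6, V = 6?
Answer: -3654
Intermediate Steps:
C(b, t) = -42 (C(b, t) = 2*((4 - 4*6) - 1) = 2*((4 - 24) - 1) = 2*(-20 - 1) = 2*(-21) = -42)
H(f, N) = N + f
(135 + H(-6, C(3, -5)))*(-42) = (135 + (-42 - 6))*(-42) = (135 - 48)*(-42) = 87*(-42) = -3654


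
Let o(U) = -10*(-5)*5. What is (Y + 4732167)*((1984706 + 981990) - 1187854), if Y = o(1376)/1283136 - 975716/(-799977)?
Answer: 720056365777991300868875/85539940656 ≈ 8.4178e+12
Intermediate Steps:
o(U) = 250 (o(U) = 50*5 = 250)
Y = 208696053271/171079881312 (Y = 250/1283136 - 975716/(-799977) = 250*(1/1283136) - 975716*(-1/799977) = 125/641568 + 975716/799977 = 208696053271/171079881312 ≈ 1.2199)
(Y + 4732167)*((1984706 + 981990) - 1187854) = (208696053271/171079881312 + 4732167)*((1984706 + 981990) - 1187854) = 809578777404616375*(2966696 - 1187854)/171079881312 = (809578777404616375/171079881312)*1778842 = 720056365777991300868875/85539940656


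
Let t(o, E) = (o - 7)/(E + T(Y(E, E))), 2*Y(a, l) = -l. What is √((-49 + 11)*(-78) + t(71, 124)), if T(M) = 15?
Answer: 2*√14319085/139 ≈ 54.447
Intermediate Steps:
Y(a, l) = -l/2 (Y(a, l) = (-l)/2 = -l/2)
t(o, E) = (-7 + o)/(15 + E) (t(o, E) = (o - 7)/(E + 15) = (-7 + o)/(15 + E))
√((-49 + 11)*(-78) + t(71, 124)) = √((-49 + 11)*(-78) + (-7 + 71)/(15 + 124)) = √(-38*(-78) + 64/139) = √(2964 + (1/139)*64) = √(2964 + 64/139) = √(412060/139) = 2*√14319085/139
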